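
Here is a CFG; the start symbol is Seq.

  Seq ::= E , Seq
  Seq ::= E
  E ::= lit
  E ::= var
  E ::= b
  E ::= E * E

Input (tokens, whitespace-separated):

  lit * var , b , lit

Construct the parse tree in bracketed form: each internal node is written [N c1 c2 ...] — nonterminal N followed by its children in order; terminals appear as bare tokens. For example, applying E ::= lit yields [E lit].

[Seq [E [E lit] * [E var]] , [Seq [E b] , [Seq [E lit]]]]

Seq
E , Seq
E * E , Seq
lit * E , Seq
lit * var , Seq
lit * var , E , Seq
lit * var , b , Seq
lit * var , b , E
lit * var , b , lit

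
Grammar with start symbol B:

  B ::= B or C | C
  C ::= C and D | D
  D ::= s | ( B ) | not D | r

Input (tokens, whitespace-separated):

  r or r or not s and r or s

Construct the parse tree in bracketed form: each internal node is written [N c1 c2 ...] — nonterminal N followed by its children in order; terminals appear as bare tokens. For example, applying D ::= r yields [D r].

B
B or C
B or C or C
B or C or C or C
C or C or C or C
D or C or C or C
r or C or C or C
r or D or C or C
r or r or C or C
r or r or C and D or C
r or r or D and D or C
r or r or not D and D or C
r or r or not s and D or C
r or r or not s and r or C
r or r or not s and r or D
r or r or not s and r or s

[B [B [B [B [C [D r]]] or [C [D r]]] or [C [C [D not [D s]]] and [D r]]] or [C [D s]]]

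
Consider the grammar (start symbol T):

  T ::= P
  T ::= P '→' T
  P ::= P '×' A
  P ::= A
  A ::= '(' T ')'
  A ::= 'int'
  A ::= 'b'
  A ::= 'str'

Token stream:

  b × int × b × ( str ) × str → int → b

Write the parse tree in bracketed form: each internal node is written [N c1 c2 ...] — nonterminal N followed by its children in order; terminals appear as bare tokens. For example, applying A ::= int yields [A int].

T
P → T
P × A → T
P × A × A → T
P × A × A × A → T
P × A × A × A × A → T
A × A × A × A × A → T
b × A × A × A × A → T
b × int × A × A × A → T
b × int × b × A × A → T
b × int × b × ( T ) × A → T
b × int × b × ( P ) × A → T
b × int × b × ( A ) × A → T
b × int × b × ( str ) × A → T
b × int × b × ( str ) × str → T
b × int × b × ( str ) × str → P → T
b × int × b × ( str ) × str → A → T
b × int × b × ( str ) × str → int → T
b × int × b × ( str ) × str → int → P
b × int × b × ( str ) × str → int → A
b × int × b × ( str ) × str → int → b

[T [P [P [P [P [P [A b]] × [A int]] × [A b]] × [A ( [T [P [A str]]] )]] × [A str]] → [T [P [A int]] → [T [P [A b]]]]]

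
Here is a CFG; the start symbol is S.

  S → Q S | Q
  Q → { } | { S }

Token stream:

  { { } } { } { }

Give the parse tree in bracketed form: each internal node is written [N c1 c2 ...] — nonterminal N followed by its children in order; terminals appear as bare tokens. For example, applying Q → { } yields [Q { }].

S
Q S
{ S } S
{ Q } S
{ { } } S
{ { } } Q S
{ { } } { } S
{ { } } { } Q
{ { } } { } { }

[S [Q { [S [Q { }]] }] [S [Q { }] [S [Q { }]]]]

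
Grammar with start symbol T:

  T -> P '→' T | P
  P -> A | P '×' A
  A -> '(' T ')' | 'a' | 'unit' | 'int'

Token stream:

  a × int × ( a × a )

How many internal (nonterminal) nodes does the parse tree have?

[T [P [P [P [A a]] × [A int]] × [A ( [T [P [P [A a]] × [A a]]] )]]]

12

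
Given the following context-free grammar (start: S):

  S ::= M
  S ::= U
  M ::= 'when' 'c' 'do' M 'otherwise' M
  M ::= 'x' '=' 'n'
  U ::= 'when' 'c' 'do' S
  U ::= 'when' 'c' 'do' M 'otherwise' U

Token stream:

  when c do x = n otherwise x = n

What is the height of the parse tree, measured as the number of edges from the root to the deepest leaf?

3

[S [M when c do [M x = n] otherwise [M x = n]]]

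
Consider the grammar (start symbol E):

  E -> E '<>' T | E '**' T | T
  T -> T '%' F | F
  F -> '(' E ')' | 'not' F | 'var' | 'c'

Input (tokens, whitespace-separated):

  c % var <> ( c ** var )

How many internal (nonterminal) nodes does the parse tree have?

[E [E [T [T [F c]] % [F var]]] <> [T [F ( [E [E [T [F c]]] ** [T [F var]]] )]]]

14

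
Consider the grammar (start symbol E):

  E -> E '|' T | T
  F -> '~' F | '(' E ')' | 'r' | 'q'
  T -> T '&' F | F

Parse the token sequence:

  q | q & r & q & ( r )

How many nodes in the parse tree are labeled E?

[E [E [T [F q]]] | [T [T [T [T [F q]] & [F r]] & [F q]] & [F ( [E [T [F r]]] )]]]

3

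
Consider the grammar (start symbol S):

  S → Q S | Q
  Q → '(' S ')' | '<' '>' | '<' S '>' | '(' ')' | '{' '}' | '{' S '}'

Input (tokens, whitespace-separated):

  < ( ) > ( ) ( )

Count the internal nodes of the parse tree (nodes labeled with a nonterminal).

8

[S [Q < [S [Q ( )]] >] [S [Q ( )] [S [Q ( )]]]]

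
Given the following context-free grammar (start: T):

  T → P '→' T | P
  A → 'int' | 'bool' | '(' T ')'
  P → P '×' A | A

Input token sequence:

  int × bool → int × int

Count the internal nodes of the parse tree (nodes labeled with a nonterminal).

[T [P [P [A int]] × [A bool]] → [T [P [P [A int]] × [A int]]]]

10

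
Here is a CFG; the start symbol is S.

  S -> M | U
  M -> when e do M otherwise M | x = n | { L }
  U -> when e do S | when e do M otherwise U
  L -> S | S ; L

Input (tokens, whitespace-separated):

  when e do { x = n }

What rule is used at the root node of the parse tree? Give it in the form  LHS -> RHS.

S -> U

[S [U when e do [S [M { [L [S [M x = n]]] }]]]]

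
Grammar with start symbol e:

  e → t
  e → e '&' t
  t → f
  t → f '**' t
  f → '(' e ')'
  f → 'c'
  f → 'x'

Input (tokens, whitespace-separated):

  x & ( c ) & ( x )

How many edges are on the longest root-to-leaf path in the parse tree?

[e [e [e [t [f x]]] & [t [f ( [e [t [f c]]] )]]] & [t [f ( [e [t [f x]]] )]]]

7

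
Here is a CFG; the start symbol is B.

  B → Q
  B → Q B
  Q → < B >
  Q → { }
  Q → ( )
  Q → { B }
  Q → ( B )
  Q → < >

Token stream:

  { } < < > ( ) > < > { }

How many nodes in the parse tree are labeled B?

6

[B [Q { }] [B [Q < [B [Q < >] [B [Q ( )]]] >] [B [Q < >] [B [Q { }]]]]]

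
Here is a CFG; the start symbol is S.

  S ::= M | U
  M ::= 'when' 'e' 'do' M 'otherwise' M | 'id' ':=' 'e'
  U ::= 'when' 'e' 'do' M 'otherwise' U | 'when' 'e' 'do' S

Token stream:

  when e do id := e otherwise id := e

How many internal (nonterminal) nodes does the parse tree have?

4

[S [M when e do [M id := e] otherwise [M id := e]]]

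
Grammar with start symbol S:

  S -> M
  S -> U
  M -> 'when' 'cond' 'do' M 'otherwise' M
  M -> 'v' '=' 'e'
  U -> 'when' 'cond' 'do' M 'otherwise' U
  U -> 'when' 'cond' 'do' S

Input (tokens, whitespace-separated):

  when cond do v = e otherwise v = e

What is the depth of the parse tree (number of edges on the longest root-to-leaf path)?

[S [M when cond do [M v = e] otherwise [M v = e]]]

3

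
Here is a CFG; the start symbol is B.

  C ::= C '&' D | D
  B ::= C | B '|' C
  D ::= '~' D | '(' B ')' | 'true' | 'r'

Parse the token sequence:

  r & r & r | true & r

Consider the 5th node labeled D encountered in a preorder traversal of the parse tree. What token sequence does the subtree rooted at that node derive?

[B [B [C [C [C [D r]] & [D r]] & [D r]]] | [C [C [D true]] & [D r]]]

r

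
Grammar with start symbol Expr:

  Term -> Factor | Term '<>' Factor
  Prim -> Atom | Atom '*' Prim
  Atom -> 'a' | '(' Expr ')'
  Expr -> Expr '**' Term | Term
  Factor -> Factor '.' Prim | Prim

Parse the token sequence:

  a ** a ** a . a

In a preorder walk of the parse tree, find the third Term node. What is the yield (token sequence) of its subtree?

a . a

[Expr [Expr [Expr [Term [Factor [Prim [Atom a]]]]] ** [Term [Factor [Prim [Atom a]]]]] ** [Term [Factor [Factor [Prim [Atom a]]] . [Prim [Atom a]]]]]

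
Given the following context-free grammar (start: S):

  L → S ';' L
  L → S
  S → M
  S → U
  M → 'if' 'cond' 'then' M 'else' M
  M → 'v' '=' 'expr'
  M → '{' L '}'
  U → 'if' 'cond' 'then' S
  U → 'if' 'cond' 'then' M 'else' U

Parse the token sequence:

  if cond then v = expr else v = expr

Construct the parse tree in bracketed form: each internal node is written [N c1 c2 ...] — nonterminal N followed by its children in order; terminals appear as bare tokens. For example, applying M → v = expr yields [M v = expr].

S
M
if cond then M else M
if cond then v = expr else M
if cond then v = expr else v = expr

[S [M if cond then [M v = expr] else [M v = expr]]]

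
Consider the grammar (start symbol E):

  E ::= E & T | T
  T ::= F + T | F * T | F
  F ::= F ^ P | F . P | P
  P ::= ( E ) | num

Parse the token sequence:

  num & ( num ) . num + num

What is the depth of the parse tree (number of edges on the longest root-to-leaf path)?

[E [E [T [F [P num]]]] & [T [F [F [P ( [E [T [F [P num]]]] )]] . [P num]] + [T [F [P num]]]]]

9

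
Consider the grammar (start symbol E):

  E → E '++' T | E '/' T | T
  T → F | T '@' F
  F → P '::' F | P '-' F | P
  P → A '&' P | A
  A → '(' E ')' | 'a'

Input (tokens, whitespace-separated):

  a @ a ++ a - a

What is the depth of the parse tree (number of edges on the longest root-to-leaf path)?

[E [E [T [T [F [P [A a]]]] @ [F [P [A a]]]]] ++ [T [F [P [A a]] - [F [P [A a]]]]]]

7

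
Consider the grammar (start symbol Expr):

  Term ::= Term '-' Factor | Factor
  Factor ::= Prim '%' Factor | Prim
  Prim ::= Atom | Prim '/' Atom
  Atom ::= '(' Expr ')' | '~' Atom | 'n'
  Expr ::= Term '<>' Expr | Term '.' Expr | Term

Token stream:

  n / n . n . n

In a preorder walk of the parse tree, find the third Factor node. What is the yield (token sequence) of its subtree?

n

[Expr [Term [Factor [Prim [Prim [Atom n]] / [Atom n]]]] . [Expr [Term [Factor [Prim [Atom n]]]] . [Expr [Term [Factor [Prim [Atom n]]]]]]]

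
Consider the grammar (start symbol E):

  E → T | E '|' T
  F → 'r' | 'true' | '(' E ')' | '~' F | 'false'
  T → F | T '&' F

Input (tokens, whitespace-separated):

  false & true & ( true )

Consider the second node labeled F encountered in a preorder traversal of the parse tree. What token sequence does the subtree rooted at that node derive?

true

[E [T [T [T [F false]] & [F true]] & [F ( [E [T [F true]]] )]]]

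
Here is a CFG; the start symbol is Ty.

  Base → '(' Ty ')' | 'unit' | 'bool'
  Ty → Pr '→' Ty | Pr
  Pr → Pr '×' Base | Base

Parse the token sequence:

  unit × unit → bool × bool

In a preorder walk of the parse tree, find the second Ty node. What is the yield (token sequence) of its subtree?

[Ty [Pr [Pr [Base unit]] × [Base unit]] → [Ty [Pr [Pr [Base bool]] × [Base bool]]]]

bool × bool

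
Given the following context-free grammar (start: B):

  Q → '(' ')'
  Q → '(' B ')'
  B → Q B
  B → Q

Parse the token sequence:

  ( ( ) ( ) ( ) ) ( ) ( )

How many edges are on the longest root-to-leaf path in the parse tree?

6

[B [Q ( [B [Q ( )] [B [Q ( )] [B [Q ( )]]]] )] [B [Q ( )] [B [Q ( )]]]]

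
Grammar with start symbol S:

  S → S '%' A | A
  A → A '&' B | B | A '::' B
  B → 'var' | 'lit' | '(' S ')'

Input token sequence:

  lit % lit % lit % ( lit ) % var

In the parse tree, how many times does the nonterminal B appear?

[S [S [S [S [S [A [B lit]]] % [A [B lit]]] % [A [B lit]]] % [A [B ( [S [A [B lit]]] )]]] % [A [B var]]]

6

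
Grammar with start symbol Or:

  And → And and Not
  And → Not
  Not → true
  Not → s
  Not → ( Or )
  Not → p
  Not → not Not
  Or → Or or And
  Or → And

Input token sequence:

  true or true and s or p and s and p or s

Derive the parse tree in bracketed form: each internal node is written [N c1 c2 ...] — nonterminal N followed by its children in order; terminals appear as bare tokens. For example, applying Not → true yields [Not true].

[Or [Or [Or [Or [And [Not true]]] or [And [And [Not true]] and [Not s]]] or [And [And [And [Not p]] and [Not s]] and [Not p]]] or [And [Not s]]]

Or
Or or And
Or or And or And
Or or And or And or And
And or And or And or And
Not or And or And or And
true or And or And or And
true or And and Not or And or And
true or Not and Not or And or And
true or true and Not or And or And
true or true and s or And or And
true or true and s or And and Not or And
true or true and s or And and Not and Not or And
true or true and s or Not and Not and Not or And
true or true and s or p and Not and Not or And
true or true and s or p and s and Not or And
true or true and s or p and s and p or And
true or true and s or p and s and p or Not
true or true and s or p and s and p or s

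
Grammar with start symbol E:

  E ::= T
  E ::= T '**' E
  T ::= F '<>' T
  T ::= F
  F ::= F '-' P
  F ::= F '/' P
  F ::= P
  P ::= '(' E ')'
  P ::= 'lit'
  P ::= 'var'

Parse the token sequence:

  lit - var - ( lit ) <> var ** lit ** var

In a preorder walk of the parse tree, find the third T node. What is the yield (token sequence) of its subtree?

[E [T [F [F [F [P lit]] - [P var]] - [P ( [E [T [F [P lit]]]] )]] <> [T [F [P var]]]] ** [E [T [F [P lit]]] ** [E [T [F [P var]]]]]]

var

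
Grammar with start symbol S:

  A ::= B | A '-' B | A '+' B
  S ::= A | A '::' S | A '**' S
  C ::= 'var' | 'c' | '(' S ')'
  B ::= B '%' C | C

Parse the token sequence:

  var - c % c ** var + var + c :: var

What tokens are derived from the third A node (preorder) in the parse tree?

var + var + c

[S [A [A [B [C var]]] - [B [B [C c]] % [C c]]] ** [S [A [A [A [B [C var]]] + [B [C var]]] + [B [C c]]] :: [S [A [B [C var]]]]]]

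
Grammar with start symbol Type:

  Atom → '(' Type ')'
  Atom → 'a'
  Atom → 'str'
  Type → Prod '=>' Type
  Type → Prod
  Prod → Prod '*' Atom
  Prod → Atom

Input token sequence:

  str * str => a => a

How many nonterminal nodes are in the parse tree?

11

[Type [Prod [Prod [Atom str]] * [Atom str]] => [Type [Prod [Atom a]] => [Type [Prod [Atom a]]]]]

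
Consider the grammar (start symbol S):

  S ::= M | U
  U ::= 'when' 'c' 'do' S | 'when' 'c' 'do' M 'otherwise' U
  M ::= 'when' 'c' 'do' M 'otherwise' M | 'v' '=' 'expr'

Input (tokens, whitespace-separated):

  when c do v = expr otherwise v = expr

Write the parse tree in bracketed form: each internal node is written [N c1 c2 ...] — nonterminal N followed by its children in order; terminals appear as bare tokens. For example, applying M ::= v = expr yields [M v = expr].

[S [M when c do [M v = expr] otherwise [M v = expr]]]

S
M
when c do M otherwise M
when c do v = expr otherwise M
when c do v = expr otherwise v = expr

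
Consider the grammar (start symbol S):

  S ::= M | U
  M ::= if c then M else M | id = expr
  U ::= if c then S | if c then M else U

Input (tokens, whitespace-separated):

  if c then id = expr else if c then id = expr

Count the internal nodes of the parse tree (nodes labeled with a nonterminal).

[S [U if c then [M id = expr] else [U if c then [S [M id = expr]]]]]

6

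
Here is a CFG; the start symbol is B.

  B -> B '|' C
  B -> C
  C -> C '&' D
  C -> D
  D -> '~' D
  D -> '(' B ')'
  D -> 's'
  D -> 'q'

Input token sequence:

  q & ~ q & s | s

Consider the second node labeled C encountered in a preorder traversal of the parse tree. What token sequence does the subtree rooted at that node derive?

q & ~ q

[B [B [C [C [C [D q]] & [D ~ [D q]]] & [D s]]] | [C [D s]]]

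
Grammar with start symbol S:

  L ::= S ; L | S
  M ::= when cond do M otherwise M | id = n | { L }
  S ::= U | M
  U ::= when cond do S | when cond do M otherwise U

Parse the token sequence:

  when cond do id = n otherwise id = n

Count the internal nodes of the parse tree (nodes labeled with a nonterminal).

[S [M when cond do [M id = n] otherwise [M id = n]]]

4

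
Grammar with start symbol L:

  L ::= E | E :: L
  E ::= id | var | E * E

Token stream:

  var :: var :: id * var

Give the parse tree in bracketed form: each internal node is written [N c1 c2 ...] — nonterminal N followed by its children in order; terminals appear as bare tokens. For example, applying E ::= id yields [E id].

L
E :: L
var :: L
var :: E :: L
var :: var :: L
var :: var :: E
var :: var :: E * E
var :: var :: id * E
var :: var :: id * var

[L [E var] :: [L [E var] :: [L [E [E id] * [E var]]]]]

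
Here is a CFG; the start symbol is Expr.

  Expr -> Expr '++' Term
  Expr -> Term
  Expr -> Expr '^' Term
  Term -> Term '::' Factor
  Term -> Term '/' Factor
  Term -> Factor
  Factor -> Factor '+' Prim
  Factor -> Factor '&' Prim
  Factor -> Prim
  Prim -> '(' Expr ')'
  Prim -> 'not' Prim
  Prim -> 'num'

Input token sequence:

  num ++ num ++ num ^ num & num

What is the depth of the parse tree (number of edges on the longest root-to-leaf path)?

7

[Expr [Expr [Expr [Expr [Term [Factor [Prim num]]]] ++ [Term [Factor [Prim num]]]] ++ [Term [Factor [Prim num]]]] ^ [Term [Factor [Factor [Prim num]] & [Prim num]]]]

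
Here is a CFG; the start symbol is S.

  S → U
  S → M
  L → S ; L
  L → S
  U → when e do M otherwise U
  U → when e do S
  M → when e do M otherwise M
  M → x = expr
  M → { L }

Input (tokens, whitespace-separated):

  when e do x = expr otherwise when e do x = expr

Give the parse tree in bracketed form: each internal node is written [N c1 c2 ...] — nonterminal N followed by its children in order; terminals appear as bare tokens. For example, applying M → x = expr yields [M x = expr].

S
U
when e do M otherwise U
when e do x = expr otherwise U
when e do x = expr otherwise when e do S
when e do x = expr otherwise when e do M
when e do x = expr otherwise when e do x = expr

[S [U when e do [M x = expr] otherwise [U when e do [S [M x = expr]]]]]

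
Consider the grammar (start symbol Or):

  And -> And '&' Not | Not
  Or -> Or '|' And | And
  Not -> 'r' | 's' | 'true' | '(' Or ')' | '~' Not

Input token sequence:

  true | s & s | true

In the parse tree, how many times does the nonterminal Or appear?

[Or [Or [Or [And [Not true]]] | [And [And [Not s]] & [Not s]]] | [And [Not true]]]

3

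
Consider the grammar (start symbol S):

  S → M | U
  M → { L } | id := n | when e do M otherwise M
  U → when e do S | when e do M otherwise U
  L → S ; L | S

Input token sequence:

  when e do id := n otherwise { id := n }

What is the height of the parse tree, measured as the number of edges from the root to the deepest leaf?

[S [M when e do [M id := n] otherwise [M { [L [S [M id := n]]] }]]]

6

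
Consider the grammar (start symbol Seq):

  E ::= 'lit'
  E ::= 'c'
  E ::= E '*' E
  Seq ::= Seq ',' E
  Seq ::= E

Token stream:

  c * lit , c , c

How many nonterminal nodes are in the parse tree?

[Seq [Seq [Seq [E [E c] * [E lit]]] , [E c]] , [E c]]

8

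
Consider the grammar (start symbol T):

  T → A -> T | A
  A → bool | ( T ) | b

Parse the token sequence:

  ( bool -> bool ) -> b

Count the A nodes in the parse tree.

4

[T [A ( [T [A bool] -> [T [A bool]]] )] -> [T [A b]]]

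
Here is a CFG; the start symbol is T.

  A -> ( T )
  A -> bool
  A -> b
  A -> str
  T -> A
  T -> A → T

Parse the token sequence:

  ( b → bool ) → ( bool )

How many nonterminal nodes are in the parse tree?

10

[T [A ( [T [A b] → [T [A bool]]] )] → [T [A ( [T [A bool]] )]]]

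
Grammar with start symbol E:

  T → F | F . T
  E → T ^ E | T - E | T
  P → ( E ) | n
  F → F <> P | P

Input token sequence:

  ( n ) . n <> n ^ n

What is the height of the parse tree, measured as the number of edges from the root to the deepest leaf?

8

[E [T [F [P ( [E [T [F [P n]]]] )]] . [T [F [F [P n]] <> [P n]]]] ^ [E [T [F [P n]]]]]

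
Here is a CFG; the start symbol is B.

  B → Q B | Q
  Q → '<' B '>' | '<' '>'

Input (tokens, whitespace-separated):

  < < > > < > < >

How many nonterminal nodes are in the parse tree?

8

[B [Q < [B [Q < >]] >] [B [Q < >] [B [Q < >]]]]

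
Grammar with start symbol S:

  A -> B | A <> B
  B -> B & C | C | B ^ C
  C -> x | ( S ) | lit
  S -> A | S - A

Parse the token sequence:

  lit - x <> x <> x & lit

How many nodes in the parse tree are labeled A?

4

[S [S [A [B [C lit]]]] - [A [A [A [B [C x]]] <> [B [C x]]] <> [B [B [C x]] & [C lit]]]]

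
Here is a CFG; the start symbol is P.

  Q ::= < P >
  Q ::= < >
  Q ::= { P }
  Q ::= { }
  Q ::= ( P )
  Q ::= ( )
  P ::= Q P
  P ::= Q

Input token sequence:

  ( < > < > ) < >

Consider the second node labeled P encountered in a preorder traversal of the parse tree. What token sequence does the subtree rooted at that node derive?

< > < >

[P [Q ( [P [Q < >] [P [Q < >]]] )] [P [Q < >]]]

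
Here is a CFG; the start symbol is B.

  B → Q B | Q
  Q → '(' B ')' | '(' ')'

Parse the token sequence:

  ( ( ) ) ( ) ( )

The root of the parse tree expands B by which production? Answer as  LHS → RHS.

[B [Q ( [B [Q ( )]] )] [B [Q ( )] [B [Q ( )]]]]

B → Q B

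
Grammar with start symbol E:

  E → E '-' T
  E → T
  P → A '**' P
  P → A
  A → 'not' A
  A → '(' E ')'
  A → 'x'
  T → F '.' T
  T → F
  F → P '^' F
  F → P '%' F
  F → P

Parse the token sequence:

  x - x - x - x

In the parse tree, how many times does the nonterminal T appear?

4

[E [E [E [E [T [F [P [A x]]]]] - [T [F [P [A x]]]]] - [T [F [P [A x]]]]] - [T [F [P [A x]]]]]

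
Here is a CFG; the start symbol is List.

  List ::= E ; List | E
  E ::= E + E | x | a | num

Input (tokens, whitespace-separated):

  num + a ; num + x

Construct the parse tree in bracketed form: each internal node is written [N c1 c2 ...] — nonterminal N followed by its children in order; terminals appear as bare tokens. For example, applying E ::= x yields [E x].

[List [E [E num] + [E a]] ; [List [E [E num] + [E x]]]]

List
E ; List
E + E ; List
num + E ; List
num + a ; List
num + a ; E
num + a ; E + E
num + a ; num + E
num + a ; num + x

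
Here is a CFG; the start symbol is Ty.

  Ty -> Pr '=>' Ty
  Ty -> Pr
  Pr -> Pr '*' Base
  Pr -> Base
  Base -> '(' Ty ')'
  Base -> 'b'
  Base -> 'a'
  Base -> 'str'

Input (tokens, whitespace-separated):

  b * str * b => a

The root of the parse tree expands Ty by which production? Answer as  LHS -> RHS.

[Ty [Pr [Pr [Pr [Base b]] * [Base str]] * [Base b]] => [Ty [Pr [Base a]]]]

Ty -> Pr '=>' Ty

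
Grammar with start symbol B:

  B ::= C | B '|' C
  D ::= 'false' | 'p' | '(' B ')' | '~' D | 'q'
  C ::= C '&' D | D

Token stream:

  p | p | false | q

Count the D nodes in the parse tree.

4

[B [B [B [B [C [D p]]] | [C [D p]]] | [C [D false]]] | [C [D q]]]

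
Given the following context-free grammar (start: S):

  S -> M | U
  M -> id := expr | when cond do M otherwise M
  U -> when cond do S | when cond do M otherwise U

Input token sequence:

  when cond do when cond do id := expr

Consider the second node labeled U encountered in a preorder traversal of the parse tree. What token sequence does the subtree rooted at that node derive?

[S [U when cond do [S [U when cond do [S [M id := expr]]]]]]

when cond do id := expr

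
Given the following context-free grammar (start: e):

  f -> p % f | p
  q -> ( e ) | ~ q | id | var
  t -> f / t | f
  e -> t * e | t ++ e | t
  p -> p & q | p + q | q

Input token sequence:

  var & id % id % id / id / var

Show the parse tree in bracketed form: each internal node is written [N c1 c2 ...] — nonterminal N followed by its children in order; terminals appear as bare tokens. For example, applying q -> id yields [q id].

e
t
f / t
p % f / t
p & q % f / t
q & q % f / t
var & q % f / t
var & id % f / t
var & id % p % f / t
var & id % q % f / t
var & id % id % f / t
var & id % id % p / t
var & id % id % q / t
var & id % id % id / t
var & id % id % id / f / t
var & id % id % id / p / t
var & id % id % id / q / t
var & id % id % id / id / t
var & id % id % id / id / f
var & id % id % id / id / p
var & id % id % id / id / q
var & id % id % id / id / var

[e [t [f [p [p [q var]] & [q id]] % [f [p [q id]] % [f [p [q id]]]]] / [t [f [p [q id]]] / [t [f [p [q var]]]]]]]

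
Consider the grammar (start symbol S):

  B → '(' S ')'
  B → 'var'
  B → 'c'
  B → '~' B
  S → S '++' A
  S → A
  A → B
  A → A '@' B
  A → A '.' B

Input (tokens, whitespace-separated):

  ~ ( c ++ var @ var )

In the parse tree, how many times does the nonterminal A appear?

[S [A [B ~ [B ( [S [S [A [B c]]] ++ [A [A [B var]] @ [B var]]] )]]]]

4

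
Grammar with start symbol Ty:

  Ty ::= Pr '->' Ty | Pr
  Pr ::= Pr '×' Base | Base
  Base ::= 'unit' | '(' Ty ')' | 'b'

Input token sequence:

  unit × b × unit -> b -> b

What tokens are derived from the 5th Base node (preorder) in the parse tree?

b

[Ty [Pr [Pr [Pr [Base unit]] × [Base b]] × [Base unit]] -> [Ty [Pr [Base b]] -> [Ty [Pr [Base b]]]]]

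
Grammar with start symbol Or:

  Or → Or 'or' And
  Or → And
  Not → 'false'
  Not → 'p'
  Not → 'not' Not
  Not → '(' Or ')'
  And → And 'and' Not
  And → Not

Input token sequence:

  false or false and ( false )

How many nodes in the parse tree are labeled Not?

4

[Or [Or [And [Not false]]] or [And [And [Not false]] and [Not ( [Or [And [Not false]]] )]]]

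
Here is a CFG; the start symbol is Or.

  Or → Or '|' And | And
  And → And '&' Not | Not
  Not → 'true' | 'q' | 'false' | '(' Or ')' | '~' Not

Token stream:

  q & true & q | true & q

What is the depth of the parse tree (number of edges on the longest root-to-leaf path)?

[Or [Or [And [And [And [Not q]] & [Not true]] & [Not q]]] | [And [And [Not true]] & [Not q]]]

6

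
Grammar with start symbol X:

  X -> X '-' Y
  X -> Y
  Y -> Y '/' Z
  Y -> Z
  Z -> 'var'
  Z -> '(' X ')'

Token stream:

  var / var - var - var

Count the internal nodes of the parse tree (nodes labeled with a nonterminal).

11

[X [X [X [Y [Y [Z var]] / [Z var]]] - [Y [Z var]]] - [Y [Z var]]]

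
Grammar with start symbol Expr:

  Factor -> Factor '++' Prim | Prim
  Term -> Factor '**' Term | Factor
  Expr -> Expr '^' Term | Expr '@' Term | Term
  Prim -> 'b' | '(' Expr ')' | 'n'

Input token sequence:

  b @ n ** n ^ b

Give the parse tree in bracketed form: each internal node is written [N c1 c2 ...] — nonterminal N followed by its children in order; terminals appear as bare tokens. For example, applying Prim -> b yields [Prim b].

[Expr [Expr [Expr [Term [Factor [Prim b]]]] @ [Term [Factor [Prim n]] ** [Term [Factor [Prim n]]]]] ^ [Term [Factor [Prim b]]]]

Expr
Expr ^ Term
Expr @ Term ^ Term
Term @ Term ^ Term
Factor @ Term ^ Term
Prim @ Term ^ Term
b @ Term ^ Term
b @ Factor ** Term ^ Term
b @ Prim ** Term ^ Term
b @ n ** Term ^ Term
b @ n ** Factor ^ Term
b @ n ** Prim ^ Term
b @ n ** n ^ Term
b @ n ** n ^ Factor
b @ n ** n ^ Prim
b @ n ** n ^ b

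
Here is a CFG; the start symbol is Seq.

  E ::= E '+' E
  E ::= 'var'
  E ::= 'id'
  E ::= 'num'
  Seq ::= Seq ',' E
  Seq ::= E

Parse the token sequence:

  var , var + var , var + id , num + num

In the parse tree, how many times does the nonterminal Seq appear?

[Seq [Seq [Seq [Seq [E var]] , [E [E var] + [E var]]] , [E [E var] + [E id]]] , [E [E num] + [E num]]]

4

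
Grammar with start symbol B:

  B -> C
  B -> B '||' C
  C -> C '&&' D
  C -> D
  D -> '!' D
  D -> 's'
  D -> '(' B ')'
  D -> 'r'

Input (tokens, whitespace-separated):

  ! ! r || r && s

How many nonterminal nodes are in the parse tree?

[B [B [C [D ! [D ! [D r]]]]] || [C [C [D r]] && [D s]]]

10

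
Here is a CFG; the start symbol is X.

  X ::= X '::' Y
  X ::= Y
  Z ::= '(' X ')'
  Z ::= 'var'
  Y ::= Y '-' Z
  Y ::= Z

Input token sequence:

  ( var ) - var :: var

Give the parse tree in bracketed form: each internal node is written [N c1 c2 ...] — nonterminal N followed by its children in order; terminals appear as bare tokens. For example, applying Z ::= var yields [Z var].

X
X :: Y
Y :: Y
Y - Z :: Y
Z - Z :: Y
( X ) - Z :: Y
( Y ) - Z :: Y
( Z ) - Z :: Y
( var ) - Z :: Y
( var ) - var :: Y
( var ) - var :: Z
( var ) - var :: var

[X [X [Y [Y [Z ( [X [Y [Z var]]] )]] - [Z var]]] :: [Y [Z var]]]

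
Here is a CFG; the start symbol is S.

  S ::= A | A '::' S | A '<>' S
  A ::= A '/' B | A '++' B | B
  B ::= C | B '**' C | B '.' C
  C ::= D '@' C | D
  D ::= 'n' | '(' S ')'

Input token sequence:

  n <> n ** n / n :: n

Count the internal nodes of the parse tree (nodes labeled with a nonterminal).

22

[S [A [B [C [D n]]]] <> [S [A [A [B [B [C [D n]]] ** [C [D n]]]] / [B [C [D n]]]] :: [S [A [B [C [D n]]]]]]]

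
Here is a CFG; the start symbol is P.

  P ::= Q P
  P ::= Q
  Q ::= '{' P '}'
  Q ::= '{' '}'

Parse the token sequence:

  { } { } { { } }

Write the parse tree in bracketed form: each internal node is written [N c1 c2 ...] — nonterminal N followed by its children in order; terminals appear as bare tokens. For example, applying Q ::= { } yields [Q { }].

[P [Q { }] [P [Q { }] [P [Q { [P [Q { }]] }]]]]

P
Q P
{ } P
{ } Q P
{ } { } P
{ } { } Q
{ } { } { P }
{ } { } { Q }
{ } { } { { } }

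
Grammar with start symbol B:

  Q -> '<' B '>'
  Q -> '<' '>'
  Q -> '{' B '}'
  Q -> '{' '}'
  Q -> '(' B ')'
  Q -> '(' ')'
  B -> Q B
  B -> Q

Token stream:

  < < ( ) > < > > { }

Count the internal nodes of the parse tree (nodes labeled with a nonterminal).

10

[B [Q < [B [Q < [B [Q ( )]] >] [B [Q < >]]] >] [B [Q { }]]]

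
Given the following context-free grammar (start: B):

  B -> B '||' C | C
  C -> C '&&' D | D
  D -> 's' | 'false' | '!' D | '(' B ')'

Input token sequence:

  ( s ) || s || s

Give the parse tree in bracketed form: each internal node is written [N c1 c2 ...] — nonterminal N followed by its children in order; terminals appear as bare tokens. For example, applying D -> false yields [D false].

B
B || C
B || C || C
C || C || C
D || C || C
( B ) || C || C
( C ) || C || C
( D ) || C || C
( s ) || C || C
( s ) || D || C
( s ) || s || C
( s ) || s || D
( s ) || s || s

[B [B [B [C [D ( [B [C [D s]]] )]]] || [C [D s]]] || [C [D s]]]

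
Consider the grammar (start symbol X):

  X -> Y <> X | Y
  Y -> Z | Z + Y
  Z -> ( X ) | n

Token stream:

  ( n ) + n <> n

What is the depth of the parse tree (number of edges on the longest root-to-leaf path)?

[X [Y [Z ( [X [Y [Z n]]] )] + [Y [Z n]]] <> [X [Y [Z n]]]]

6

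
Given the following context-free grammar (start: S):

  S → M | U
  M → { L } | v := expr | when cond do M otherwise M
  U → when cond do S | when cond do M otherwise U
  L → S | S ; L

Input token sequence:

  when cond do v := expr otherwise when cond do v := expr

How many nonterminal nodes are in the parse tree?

[S [U when cond do [M v := expr] otherwise [U when cond do [S [M v := expr]]]]]

6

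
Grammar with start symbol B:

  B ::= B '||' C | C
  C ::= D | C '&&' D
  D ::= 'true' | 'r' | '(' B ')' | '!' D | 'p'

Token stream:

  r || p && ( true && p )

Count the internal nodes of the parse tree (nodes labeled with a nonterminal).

[B [B [C [D r]]] || [C [C [D p]] && [D ( [B [C [C [D true]] && [D p]]] )]]]

13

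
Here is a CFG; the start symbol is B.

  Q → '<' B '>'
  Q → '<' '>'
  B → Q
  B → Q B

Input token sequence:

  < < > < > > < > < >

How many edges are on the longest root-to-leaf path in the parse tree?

[B [Q < [B [Q < >] [B [Q < >]]] >] [B [Q < >] [B [Q < >]]]]

5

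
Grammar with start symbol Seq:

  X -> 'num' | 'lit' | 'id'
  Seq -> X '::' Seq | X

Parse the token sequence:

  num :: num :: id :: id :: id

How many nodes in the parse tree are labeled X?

5

[Seq [X num] :: [Seq [X num] :: [Seq [X id] :: [Seq [X id] :: [Seq [X id]]]]]]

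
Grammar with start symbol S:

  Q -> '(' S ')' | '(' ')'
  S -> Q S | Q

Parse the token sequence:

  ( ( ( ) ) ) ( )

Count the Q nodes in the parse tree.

4

[S [Q ( [S [Q ( [S [Q ( )]] )]] )] [S [Q ( )]]]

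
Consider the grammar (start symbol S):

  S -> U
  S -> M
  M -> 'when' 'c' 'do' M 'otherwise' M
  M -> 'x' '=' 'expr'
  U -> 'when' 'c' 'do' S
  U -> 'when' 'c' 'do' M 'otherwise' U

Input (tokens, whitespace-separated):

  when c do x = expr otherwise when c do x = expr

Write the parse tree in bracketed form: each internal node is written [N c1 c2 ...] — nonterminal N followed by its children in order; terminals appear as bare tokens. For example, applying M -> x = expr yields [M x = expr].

S
U
when c do M otherwise U
when c do x = expr otherwise U
when c do x = expr otherwise when c do S
when c do x = expr otherwise when c do M
when c do x = expr otherwise when c do x = expr

[S [U when c do [M x = expr] otherwise [U when c do [S [M x = expr]]]]]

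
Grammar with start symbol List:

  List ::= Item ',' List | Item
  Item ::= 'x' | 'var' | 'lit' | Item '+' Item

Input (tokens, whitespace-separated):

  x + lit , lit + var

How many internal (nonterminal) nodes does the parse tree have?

[List [Item [Item x] + [Item lit]] , [List [Item [Item lit] + [Item var]]]]

8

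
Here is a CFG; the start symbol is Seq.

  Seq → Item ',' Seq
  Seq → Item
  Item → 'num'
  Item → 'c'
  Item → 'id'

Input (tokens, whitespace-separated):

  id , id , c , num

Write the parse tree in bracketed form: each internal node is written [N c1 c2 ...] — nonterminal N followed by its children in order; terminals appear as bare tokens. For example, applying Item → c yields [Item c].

Seq
Item , Seq
id , Seq
id , Item , Seq
id , id , Seq
id , id , Item , Seq
id , id , c , Seq
id , id , c , Item
id , id , c , num

[Seq [Item id] , [Seq [Item id] , [Seq [Item c] , [Seq [Item num]]]]]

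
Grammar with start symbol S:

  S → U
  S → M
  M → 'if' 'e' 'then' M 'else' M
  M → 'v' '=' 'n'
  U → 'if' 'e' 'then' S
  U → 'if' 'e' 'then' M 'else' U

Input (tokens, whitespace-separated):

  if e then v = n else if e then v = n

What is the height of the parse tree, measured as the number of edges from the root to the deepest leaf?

[S [U if e then [M v = n] else [U if e then [S [M v = n]]]]]

5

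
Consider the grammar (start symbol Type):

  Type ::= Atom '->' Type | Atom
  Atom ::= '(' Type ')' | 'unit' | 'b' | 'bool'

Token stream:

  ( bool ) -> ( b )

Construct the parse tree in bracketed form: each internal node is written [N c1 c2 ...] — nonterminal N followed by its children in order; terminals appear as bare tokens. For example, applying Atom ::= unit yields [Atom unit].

Type
Atom -> Type
( Type ) -> Type
( Atom ) -> Type
( bool ) -> Type
( bool ) -> Atom
( bool ) -> ( Type )
( bool ) -> ( Atom )
( bool ) -> ( b )

[Type [Atom ( [Type [Atom bool]] )] -> [Type [Atom ( [Type [Atom b]] )]]]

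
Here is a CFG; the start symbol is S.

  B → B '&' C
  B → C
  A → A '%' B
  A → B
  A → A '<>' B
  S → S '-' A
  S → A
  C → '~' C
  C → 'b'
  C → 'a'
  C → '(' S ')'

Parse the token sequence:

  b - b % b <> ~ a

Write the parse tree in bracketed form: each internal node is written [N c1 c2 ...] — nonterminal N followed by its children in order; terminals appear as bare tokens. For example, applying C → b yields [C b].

[S [S [A [B [C b]]]] - [A [A [A [B [C b]]] % [B [C b]]] <> [B [C ~ [C a]]]]]

S
S - A
A - A
B - A
C - A
b - A
b - A <> B
b - A % B <> B
b - B % B <> B
b - C % B <> B
b - b % B <> B
b - b % C <> B
b - b % b <> B
b - b % b <> C
b - b % b <> ~ C
b - b % b <> ~ a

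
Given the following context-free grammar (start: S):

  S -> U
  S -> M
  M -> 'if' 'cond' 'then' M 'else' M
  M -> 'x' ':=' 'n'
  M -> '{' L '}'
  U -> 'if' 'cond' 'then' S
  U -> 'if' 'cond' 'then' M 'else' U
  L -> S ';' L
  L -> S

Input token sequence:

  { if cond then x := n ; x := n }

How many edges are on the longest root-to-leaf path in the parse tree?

[S [M { [L [S [U if cond then [S [M x := n]]]] ; [L [S [M x := n]]]] }]]

7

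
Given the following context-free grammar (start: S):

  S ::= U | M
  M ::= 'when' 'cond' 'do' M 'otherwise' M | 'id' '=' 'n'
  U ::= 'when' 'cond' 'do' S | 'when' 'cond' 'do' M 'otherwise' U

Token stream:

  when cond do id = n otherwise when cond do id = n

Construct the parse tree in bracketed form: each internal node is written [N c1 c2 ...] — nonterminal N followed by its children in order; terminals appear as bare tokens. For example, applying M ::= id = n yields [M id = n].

S
U
when cond do M otherwise U
when cond do id = n otherwise U
when cond do id = n otherwise when cond do S
when cond do id = n otherwise when cond do M
when cond do id = n otherwise when cond do id = n

[S [U when cond do [M id = n] otherwise [U when cond do [S [M id = n]]]]]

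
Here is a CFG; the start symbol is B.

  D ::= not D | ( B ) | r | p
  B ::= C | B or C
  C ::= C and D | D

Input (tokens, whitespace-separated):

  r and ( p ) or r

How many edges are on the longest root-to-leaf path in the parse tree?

7

[B [B [C [C [D r]] and [D ( [B [C [D p]]] )]]] or [C [D r]]]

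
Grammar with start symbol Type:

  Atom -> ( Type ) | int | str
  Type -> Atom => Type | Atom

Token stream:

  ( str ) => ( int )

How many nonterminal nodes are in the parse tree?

8

[Type [Atom ( [Type [Atom str]] )] => [Type [Atom ( [Type [Atom int]] )]]]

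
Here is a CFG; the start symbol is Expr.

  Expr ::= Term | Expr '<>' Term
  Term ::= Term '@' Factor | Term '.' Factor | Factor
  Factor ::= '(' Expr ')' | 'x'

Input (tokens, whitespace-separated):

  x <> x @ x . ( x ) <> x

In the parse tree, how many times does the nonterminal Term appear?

[Expr [Expr [Expr [Term [Factor x]]] <> [Term [Term [Term [Factor x]] @ [Factor x]] . [Factor ( [Expr [Term [Factor x]]] )]]] <> [Term [Factor x]]]

6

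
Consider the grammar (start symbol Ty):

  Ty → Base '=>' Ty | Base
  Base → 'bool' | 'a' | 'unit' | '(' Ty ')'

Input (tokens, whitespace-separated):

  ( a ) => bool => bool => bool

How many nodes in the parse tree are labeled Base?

[Ty [Base ( [Ty [Base a]] )] => [Ty [Base bool] => [Ty [Base bool] => [Ty [Base bool]]]]]

5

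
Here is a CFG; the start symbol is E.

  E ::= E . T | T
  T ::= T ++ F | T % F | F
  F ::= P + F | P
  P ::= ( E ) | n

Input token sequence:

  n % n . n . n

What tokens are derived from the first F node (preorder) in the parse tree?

[E [E [E [T [T [F [P n]]] % [F [P n]]]] . [T [F [P n]]]] . [T [F [P n]]]]

n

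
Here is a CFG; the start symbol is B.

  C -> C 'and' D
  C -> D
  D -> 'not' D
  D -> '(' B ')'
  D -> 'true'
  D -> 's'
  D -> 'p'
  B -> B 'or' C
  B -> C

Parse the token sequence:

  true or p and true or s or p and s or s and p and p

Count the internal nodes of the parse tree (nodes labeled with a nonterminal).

[B [B [B [B [B [C [D true]]] or [C [C [D p]] and [D true]]] or [C [D s]]] or [C [C [D p]] and [D s]]] or [C [C [C [D s]] and [D p]] and [D p]]]

23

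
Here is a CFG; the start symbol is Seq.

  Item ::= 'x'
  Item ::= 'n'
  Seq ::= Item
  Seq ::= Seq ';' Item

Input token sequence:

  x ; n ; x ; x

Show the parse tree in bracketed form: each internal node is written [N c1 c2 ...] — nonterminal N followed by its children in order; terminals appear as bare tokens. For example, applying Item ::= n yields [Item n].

Seq
Seq ; Item
Seq ; Item ; Item
Seq ; Item ; Item ; Item
Item ; Item ; Item ; Item
x ; Item ; Item ; Item
x ; n ; Item ; Item
x ; n ; x ; Item
x ; n ; x ; x

[Seq [Seq [Seq [Seq [Item x]] ; [Item n]] ; [Item x]] ; [Item x]]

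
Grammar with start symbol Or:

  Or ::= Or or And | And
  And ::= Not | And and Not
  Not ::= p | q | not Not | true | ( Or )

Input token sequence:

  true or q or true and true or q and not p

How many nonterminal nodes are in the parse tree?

[Or [Or [Or [Or [And [Not true]]] or [And [Not q]]] or [And [And [Not true]] and [Not true]]] or [And [And [Not q]] and [Not not [Not p]]]]

17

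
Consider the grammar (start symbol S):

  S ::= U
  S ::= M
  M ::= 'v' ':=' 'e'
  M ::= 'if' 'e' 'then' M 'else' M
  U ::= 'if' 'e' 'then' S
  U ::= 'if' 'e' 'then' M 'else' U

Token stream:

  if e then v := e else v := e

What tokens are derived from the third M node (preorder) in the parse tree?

[S [M if e then [M v := e] else [M v := e]]]

v := e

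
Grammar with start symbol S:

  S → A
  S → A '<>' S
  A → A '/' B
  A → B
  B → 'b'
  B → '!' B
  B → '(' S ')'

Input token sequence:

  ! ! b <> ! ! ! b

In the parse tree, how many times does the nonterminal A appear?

2

[S [A [B ! [B ! [B b]]]] <> [S [A [B ! [B ! [B ! [B b]]]]]]]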